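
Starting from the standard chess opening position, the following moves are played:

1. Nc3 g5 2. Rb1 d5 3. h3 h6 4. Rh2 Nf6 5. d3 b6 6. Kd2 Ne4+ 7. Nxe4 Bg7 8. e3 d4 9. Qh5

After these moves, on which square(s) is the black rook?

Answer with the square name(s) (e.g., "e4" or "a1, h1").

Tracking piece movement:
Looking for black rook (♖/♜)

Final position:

  a b c d e f g h
  ─────────────────
8│♜ ♞ ♝ ♛ ♚ · · ♜│8
7│♟ · ♟ · ♟ ♟ ♝ ·│7
6│· ♟ · · · · · ♟│6
5│· · · · · · ♟ ♕│5
4│· · · ♟ ♘ · · ·│4
3│· · · ♙ ♙ · · ♙│3
2│♙ ♙ ♙ ♔ · ♙ ♙ ♖│2
1│· ♖ ♗ · · ♗ ♘ ·│1
  ─────────────────
  a b c d e f g h


a8, h8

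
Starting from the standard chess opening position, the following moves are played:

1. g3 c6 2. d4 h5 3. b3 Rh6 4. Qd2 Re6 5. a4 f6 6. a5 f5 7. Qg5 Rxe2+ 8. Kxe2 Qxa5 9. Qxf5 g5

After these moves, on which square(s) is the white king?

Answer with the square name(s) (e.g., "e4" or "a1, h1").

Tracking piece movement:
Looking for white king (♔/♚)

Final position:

  a b c d e f g h
  ─────────────────
8│♜ ♞ ♝ · ♚ ♝ ♞ ·│8
7│♟ ♟ · ♟ ♟ · · ·│7
6│· · ♟ · · · · ·│6
5│♛ · · · · ♕ ♟ ♟│5
4│· · · ♙ · · · ·│4
3│· ♙ · · · · ♙ ·│3
2│· · ♙ · ♔ ♙ · ♙│2
1│♖ ♘ ♗ · · ♗ ♘ ♖│1
  ─────────────────
  a b c d e f g h


e2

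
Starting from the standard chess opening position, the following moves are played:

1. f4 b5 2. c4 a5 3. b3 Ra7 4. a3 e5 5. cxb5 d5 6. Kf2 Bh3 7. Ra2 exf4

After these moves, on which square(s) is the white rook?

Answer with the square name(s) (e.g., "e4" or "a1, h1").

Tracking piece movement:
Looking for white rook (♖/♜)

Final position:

  a b c d e f g h
  ─────────────────
8│· ♞ · ♛ ♚ ♝ ♞ ♜│8
7│♜ · ♟ · · ♟ ♟ ♟│7
6│· · · · · · · ·│6
5│♟ ♙ · ♟ · · · ·│5
4│· · · · · ♟ · ·│4
3│♙ ♙ · · · · · ♝│3
2│♖ · · ♙ ♙ ♔ ♙ ♙│2
1│· ♘ ♗ ♕ · ♗ ♘ ♖│1
  ─────────────────
  a b c d e f g h


a2, h1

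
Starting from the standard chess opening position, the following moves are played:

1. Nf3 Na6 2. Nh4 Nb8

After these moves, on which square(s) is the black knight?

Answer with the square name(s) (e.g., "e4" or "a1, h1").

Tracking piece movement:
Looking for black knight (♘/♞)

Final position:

  a b c d e f g h
  ─────────────────
8│♜ ♞ ♝ ♛ ♚ ♝ ♞ ♜│8
7│♟ ♟ ♟ ♟ ♟ ♟ ♟ ♟│7
6│· · · · · · · ·│6
5│· · · · · · · ·│5
4│· · · · · · · ♘│4
3│· · · · · · · ·│3
2│♙ ♙ ♙ ♙ ♙ ♙ ♙ ♙│2
1│♖ ♘ ♗ ♕ ♔ ♗ · ♖│1
  ─────────────────
  a b c d e f g h


b8, g8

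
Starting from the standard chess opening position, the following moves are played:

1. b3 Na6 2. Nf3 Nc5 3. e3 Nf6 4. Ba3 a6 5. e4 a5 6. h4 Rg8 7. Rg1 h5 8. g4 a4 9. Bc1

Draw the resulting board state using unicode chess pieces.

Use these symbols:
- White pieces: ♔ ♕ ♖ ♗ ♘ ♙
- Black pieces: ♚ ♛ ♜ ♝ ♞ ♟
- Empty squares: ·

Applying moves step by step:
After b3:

♜ ♞ ♝ ♛ ♚ ♝ ♞ ♜
♟ ♟ ♟ ♟ ♟ ♟ ♟ ♟
· · · · · · · ·
· · · · · · · ·
· · · · · · · ·
· ♙ · · · · · ·
♙ · ♙ ♙ ♙ ♙ ♙ ♙
♖ ♘ ♗ ♕ ♔ ♗ ♘ ♖


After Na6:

♜ · ♝ ♛ ♚ ♝ ♞ ♜
♟ ♟ ♟ ♟ ♟ ♟ ♟ ♟
♞ · · · · · · ·
· · · · · · · ·
· · · · · · · ·
· ♙ · · · · · ·
♙ · ♙ ♙ ♙ ♙ ♙ ♙
♖ ♘ ♗ ♕ ♔ ♗ ♘ ♖


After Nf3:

♜ · ♝ ♛ ♚ ♝ ♞ ♜
♟ ♟ ♟ ♟ ♟ ♟ ♟ ♟
♞ · · · · · · ·
· · · · · · · ·
· · · · · · · ·
· ♙ · · · ♘ · ·
♙ · ♙ ♙ ♙ ♙ ♙ ♙
♖ ♘ ♗ ♕ ♔ ♗ · ♖


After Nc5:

♜ · ♝ ♛ ♚ ♝ ♞ ♜
♟ ♟ ♟ ♟ ♟ ♟ ♟ ♟
· · · · · · · ·
· · ♞ · · · · ·
· · · · · · · ·
· ♙ · · · ♘ · ·
♙ · ♙ ♙ ♙ ♙ ♙ ♙
♖ ♘ ♗ ♕ ♔ ♗ · ♖


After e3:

♜ · ♝ ♛ ♚ ♝ ♞ ♜
♟ ♟ ♟ ♟ ♟ ♟ ♟ ♟
· · · · · · · ·
· · ♞ · · · · ·
· · · · · · · ·
· ♙ · · ♙ ♘ · ·
♙ · ♙ ♙ · ♙ ♙ ♙
♖ ♘ ♗ ♕ ♔ ♗ · ♖


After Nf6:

♜ · ♝ ♛ ♚ ♝ · ♜
♟ ♟ ♟ ♟ ♟ ♟ ♟ ♟
· · · · · ♞ · ·
· · ♞ · · · · ·
· · · · · · · ·
· ♙ · · ♙ ♘ · ·
♙ · ♙ ♙ · ♙ ♙ ♙
♖ ♘ ♗ ♕ ♔ ♗ · ♖


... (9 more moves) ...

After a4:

♜ · ♝ ♛ ♚ ♝ ♜ ·
· ♟ ♟ ♟ ♟ ♟ ♟ ·
· · · · · ♞ · ·
· · ♞ · · · · ♟
♟ · · · ♙ · ♙ ♙
♗ ♙ · · · ♘ · ·
♙ · ♙ ♙ · ♙ · ·
♖ ♘ · ♕ ♔ ♗ ♖ ·


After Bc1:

♜ · ♝ ♛ ♚ ♝ ♜ ·
· ♟ ♟ ♟ ♟ ♟ ♟ ·
· · · · · ♞ · ·
· · ♞ · · · · ♟
♟ · · · ♙ · ♙ ♙
· ♙ · · · ♘ · ·
♙ · ♙ ♙ · ♙ · ·
♖ ♘ ♗ ♕ ♔ ♗ ♖ ·



  a b c d e f g h
  ─────────────────
8│♜ · ♝ ♛ ♚ ♝ ♜ ·│8
7│· ♟ ♟ ♟ ♟ ♟ ♟ ·│7
6│· · · · · ♞ · ·│6
5│· · ♞ · · · · ♟│5
4│♟ · · · ♙ · ♙ ♙│4
3│· ♙ · · · ♘ · ·│3
2│♙ · ♙ ♙ · ♙ · ·│2
1│♖ ♘ ♗ ♕ ♔ ♗ ♖ ·│1
  ─────────────────
  a b c d e f g h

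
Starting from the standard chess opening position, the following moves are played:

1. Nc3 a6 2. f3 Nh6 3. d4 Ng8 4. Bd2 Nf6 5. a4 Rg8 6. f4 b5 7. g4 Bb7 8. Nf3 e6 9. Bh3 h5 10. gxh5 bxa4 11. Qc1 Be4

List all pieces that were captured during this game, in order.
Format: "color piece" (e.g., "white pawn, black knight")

Tracking captures:
  gxh5: captured black pawn
  bxa4: captured white pawn

black pawn, white pawn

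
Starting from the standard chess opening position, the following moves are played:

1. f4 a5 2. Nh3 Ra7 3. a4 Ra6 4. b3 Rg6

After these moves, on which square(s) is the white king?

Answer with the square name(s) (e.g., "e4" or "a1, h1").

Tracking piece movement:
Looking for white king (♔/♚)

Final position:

  a b c d e f g h
  ─────────────────
8│· ♞ ♝ ♛ ♚ ♝ ♞ ♜│8
7│· ♟ ♟ ♟ ♟ ♟ ♟ ♟│7
6│· · · · · · ♜ ·│6
5│♟ · · · · · · ·│5
4│♙ · · · · ♙ · ·│4
3│· ♙ · · · · · ♘│3
2│· · ♙ ♙ ♙ · ♙ ♙│2
1│♖ ♘ ♗ ♕ ♔ ♗ · ♖│1
  ─────────────────
  a b c d e f g h


e1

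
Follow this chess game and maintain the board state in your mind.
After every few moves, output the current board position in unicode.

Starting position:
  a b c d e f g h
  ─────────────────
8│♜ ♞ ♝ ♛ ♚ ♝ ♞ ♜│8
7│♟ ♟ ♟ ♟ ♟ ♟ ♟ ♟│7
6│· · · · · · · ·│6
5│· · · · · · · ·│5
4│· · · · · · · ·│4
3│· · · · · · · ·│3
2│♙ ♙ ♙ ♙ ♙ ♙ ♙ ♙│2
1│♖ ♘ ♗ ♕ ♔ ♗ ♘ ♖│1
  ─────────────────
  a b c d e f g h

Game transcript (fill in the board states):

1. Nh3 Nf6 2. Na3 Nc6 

  a b c d e f g h
  ─────────────────
8│♜ · ♝ ♛ ♚ ♝ · ♜│8
7│♟ ♟ ♟ ♟ ♟ ♟ ♟ ♟│7
6│· · ♞ · · ♞ · ·│6
5│· · · · · · · ·│5
4│· · · · · · · ·│4
3│♘ · · · · · · ♘│3
2│♙ ♙ ♙ ♙ ♙ ♙ ♙ ♙│2
1│♖ · ♗ ♕ ♔ ♗ · ♖│1
  ─────────────────
  a b c d e f g h

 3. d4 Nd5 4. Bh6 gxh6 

  a b c d e f g h
  ─────────────────
8│♜ · ♝ ♛ ♚ ♝ · ♜│8
7│♟ ♟ ♟ ♟ ♟ ♟ · ♟│7
6│· · ♞ · · · · ♟│6
5│· · · ♞ · · · ·│5
4│· · · ♙ · · · ·│4
3│♘ · · · · · · ♘│3
2│♙ ♙ ♙ · ♙ ♙ ♙ ♙│2
1│♖ · · ♕ ♔ ♗ · ♖│1
  ─────────────────
  a b c d e f g h

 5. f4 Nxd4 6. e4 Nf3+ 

  a b c d e f g h
  ─────────────────
8│♜ · ♝ ♛ ♚ ♝ · ♜│8
7│♟ ♟ ♟ ♟ ♟ ♟ · ♟│7
6│· · · · · · · ♟│6
5│· · · ♞ · · · ·│5
4│· · · · ♙ ♙ · ·│4
3│♘ · · · · ♞ · ♘│3
2│♙ ♙ ♙ · · · ♙ ♙│2
1│♖ · · ♕ ♔ ♗ · ♖│1
  ─────────────────
  a b c d e f g h

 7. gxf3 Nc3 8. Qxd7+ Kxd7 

  a b c d e f g h
  ─────────────────
8│♜ · ♝ ♛ · ♝ · ♜│8
7│♟ ♟ ♟ ♚ ♟ ♟ · ♟│7
6│· · · · · · · ♟│6
5│· · · · · · · ·│5
4│· · · · ♙ ♙ · ·│4
3│♘ · ♞ · · ♙ · ♘│3
2│♙ ♙ ♙ · · · · ♙│2
1│♖ · · · ♔ ♗ · ♖│1
  ─────────────────
  a b c d e f g h

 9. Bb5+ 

  a b c d e f g h
  ─────────────────
8│♜ · ♝ ♛ · ♝ · ♜│8
7│♟ ♟ ♟ ♚ ♟ ♟ · ♟│7
6│· · · · · · · ♟│6
5│· ♗ · · · · · ·│5
4│· · · · ♙ ♙ · ·│4
3│♘ · ♞ · · ♙ · ♘│3
2│♙ ♙ ♙ · · · · ♙│2
1│♖ · · · ♔ · · ♖│1
  ─────────────────
  a b c d e f g h


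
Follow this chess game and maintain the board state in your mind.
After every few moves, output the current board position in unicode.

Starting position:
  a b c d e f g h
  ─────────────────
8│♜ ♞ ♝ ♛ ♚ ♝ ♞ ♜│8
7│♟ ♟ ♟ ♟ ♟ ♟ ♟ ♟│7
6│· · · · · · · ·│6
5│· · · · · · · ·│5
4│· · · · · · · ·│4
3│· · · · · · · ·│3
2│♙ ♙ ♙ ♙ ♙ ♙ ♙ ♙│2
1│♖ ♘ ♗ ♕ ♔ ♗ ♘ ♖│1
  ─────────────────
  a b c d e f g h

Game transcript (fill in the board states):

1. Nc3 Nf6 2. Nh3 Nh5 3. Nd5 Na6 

  a b c d e f g h
  ─────────────────
8│♜ · ♝ ♛ ♚ ♝ · ♜│8
7│♟ ♟ ♟ ♟ ♟ ♟ ♟ ♟│7
6│♞ · · · · · · ·│6
5│· · · ♘ · · · ♞│5
4│· · · · · · · ·│4
3│· · · · · · · ♘│3
2│♙ ♙ ♙ ♙ ♙ ♙ ♙ ♙│2
1│♖ · ♗ ♕ ♔ ♗ · ♖│1
  ─────────────────
  a b c d e f g h

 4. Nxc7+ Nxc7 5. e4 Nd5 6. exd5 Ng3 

  a b c d e f g h
  ─────────────────
8│♜ · ♝ ♛ ♚ ♝ · ♜│8
7│♟ ♟ · ♟ ♟ ♟ ♟ ♟│7
6│· · · · · · · ·│6
5│· · · ♙ · · · ·│5
4│· · · · · · · ·│4
3│· · · · · · ♞ ♘│3
2│♙ ♙ ♙ ♙ · ♙ ♙ ♙│2
1│♖ · ♗ ♕ ♔ ♗ · ♖│1
  ─────────────────
  a b c d e f g h

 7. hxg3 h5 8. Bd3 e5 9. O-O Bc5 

  a b c d e f g h
  ─────────────────
8│♜ · ♝ ♛ ♚ · · ♜│8
7│♟ ♟ · ♟ · ♟ ♟ ·│7
6│· · · · · · · ·│6
5│· · ♝ ♙ ♟ · · ♟│5
4│· · · · · · · ·│4
3│· · · ♗ · · ♙ ♘│3
2│♙ ♙ ♙ ♙ · ♙ ♙ ·│2
1│♖ · ♗ ♕ · ♖ ♔ ·│1
  ─────────────────
  a b c d e f g h

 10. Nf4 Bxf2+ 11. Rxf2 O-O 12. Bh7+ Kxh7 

  a b c d e f g h
  ─────────────────
8│♜ · ♝ ♛ · ♜ · ·│8
7│♟ ♟ · ♟ · ♟ ♟ ♚│7
6│· · · · · · · ·│6
5│· · · ♙ ♟ · · ♟│5
4│· · · · · ♘ · ·│4
3│· · · · · · ♙ ·│3
2│♙ ♙ ♙ ♙ · ♖ ♙ ·│2
1│♖ · ♗ ♕ · · ♔ ·│1
  ─────────────────
  a b c d e f g h

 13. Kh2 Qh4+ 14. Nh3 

  a b c d e f g h
  ─────────────────
8│♜ · ♝ · · ♜ · ·│8
7│♟ ♟ · ♟ · ♟ ♟ ♚│7
6│· · · · · · · ·│6
5│· · · ♙ ♟ · · ♟│5
4│· · · · · · · ♛│4
3│· · · · · · ♙ ♘│3
2│♙ ♙ ♙ ♙ · ♖ ♙ ♔│2
1│♖ · ♗ ♕ · · · ·│1
  ─────────────────
  a b c d e f g h


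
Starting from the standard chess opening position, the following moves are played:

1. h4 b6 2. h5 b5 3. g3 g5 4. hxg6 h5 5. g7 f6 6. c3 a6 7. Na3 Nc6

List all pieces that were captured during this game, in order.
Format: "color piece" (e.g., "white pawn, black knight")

Tracking captures:
  hxg6: captured black pawn

black pawn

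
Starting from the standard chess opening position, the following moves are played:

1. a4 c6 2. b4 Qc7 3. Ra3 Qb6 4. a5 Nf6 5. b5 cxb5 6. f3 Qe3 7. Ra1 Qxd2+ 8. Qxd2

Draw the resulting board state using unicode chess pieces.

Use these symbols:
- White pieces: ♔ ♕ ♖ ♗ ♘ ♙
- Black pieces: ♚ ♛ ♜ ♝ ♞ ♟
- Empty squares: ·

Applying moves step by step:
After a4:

♜ ♞ ♝ ♛ ♚ ♝ ♞ ♜
♟ ♟ ♟ ♟ ♟ ♟ ♟ ♟
· · · · · · · ·
· · · · · · · ·
♙ · · · · · · ·
· · · · · · · ·
· ♙ ♙ ♙ ♙ ♙ ♙ ♙
♖ ♘ ♗ ♕ ♔ ♗ ♘ ♖


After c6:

♜ ♞ ♝ ♛ ♚ ♝ ♞ ♜
♟ ♟ · ♟ ♟ ♟ ♟ ♟
· · ♟ · · · · ·
· · · · · · · ·
♙ · · · · · · ·
· · · · · · · ·
· ♙ ♙ ♙ ♙ ♙ ♙ ♙
♖ ♘ ♗ ♕ ♔ ♗ ♘ ♖


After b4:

♜ ♞ ♝ ♛ ♚ ♝ ♞ ♜
♟ ♟ · ♟ ♟ ♟ ♟ ♟
· · ♟ · · · · ·
· · · · · · · ·
♙ ♙ · · · · · ·
· · · · · · · ·
· · ♙ ♙ ♙ ♙ ♙ ♙
♖ ♘ ♗ ♕ ♔ ♗ ♘ ♖


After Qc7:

♜ ♞ ♝ · ♚ ♝ ♞ ♜
♟ ♟ ♛ ♟ ♟ ♟ ♟ ♟
· · ♟ · · · · ·
· · · · · · · ·
♙ ♙ · · · · · ·
· · · · · · · ·
· · ♙ ♙ ♙ ♙ ♙ ♙
♖ ♘ ♗ ♕ ♔ ♗ ♘ ♖


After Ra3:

♜ ♞ ♝ · ♚ ♝ ♞ ♜
♟ ♟ ♛ ♟ ♟ ♟ ♟ ♟
· · ♟ · · · · ·
· · · · · · · ·
♙ ♙ · · · · · ·
♖ · · · · · · ·
· · ♙ ♙ ♙ ♙ ♙ ♙
· ♘ ♗ ♕ ♔ ♗ ♘ ♖


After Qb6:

♜ ♞ ♝ · ♚ ♝ ♞ ♜
♟ ♟ · ♟ ♟ ♟ ♟ ♟
· ♛ ♟ · · · · ·
· · · · · · · ·
♙ ♙ · · · · · ·
♖ · · · · · · ·
· · ♙ ♙ ♙ ♙ ♙ ♙
· ♘ ♗ ♕ ♔ ♗ ♘ ♖


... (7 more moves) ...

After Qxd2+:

♜ ♞ ♝ · ♚ ♝ · ♜
♟ ♟ · ♟ ♟ ♟ ♟ ♟
· · · · · ♞ · ·
♙ ♟ · · · · · ·
· · · · · · · ·
· · · · · ♙ · ·
· · ♙ ♛ ♙ · ♙ ♙
♖ ♘ ♗ ♕ ♔ ♗ ♘ ♖


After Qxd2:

♜ ♞ ♝ · ♚ ♝ · ♜
♟ ♟ · ♟ ♟ ♟ ♟ ♟
· · · · · ♞ · ·
♙ ♟ · · · · · ·
· · · · · · · ·
· · · · · ♙ · ·
· · ♙ ♕ ♙ · ♙ ♙
♖ ♘ ♗ · ♔ ♗ ♘ ♖



  a b c d e f g h
  ─────────────────
8│♜ ♞ ♝ · ♚ ♝ · ♜│8
7│♟ ♟ · ♟ ♟ ♟ ♟ ♟│7
6│· · · · · ♞ · ·│6
5│♙ ♟ · · · · · ·│5
4│· · · · · · · ·│4
3│· · · · · ♙ · ·│3
2│· · ♙ ♕ ♙ · ♙ ♙│2
1│♖ ♘ ♗ · ♔ ♗ ♘ ♖│1
  ─────────────────
  a b c d e f g h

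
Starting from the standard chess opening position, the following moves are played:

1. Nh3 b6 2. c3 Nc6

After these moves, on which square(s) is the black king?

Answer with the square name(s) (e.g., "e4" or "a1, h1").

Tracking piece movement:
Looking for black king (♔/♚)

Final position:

  a b c d e f g h
  ─────────────────
8│♜ · ♝ ♛ ♚ ♝ ♞ ♜│8
7│♟ · ♟ ♟ ♟ ♟ ♟ ♟│7
6│· ♟ ♞ · · · · ·│6
5│· · · · · · · ·│5
4│· · · · · · · ·│4
3│· · ♙ · · · · ♘│3
2│♙ ♙ · ♙ ♙ ♙ ♙ ♙│2
1│♖ ♘ ♗ ♕ ♔ ♗ · ♖│1
  ─────────────────
  a b c d e f g h


e8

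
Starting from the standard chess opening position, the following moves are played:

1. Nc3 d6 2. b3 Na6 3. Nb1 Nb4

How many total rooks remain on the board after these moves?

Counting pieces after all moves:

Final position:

  a b c d e f g h
  ─────────────────
8│♜ · ♝ ♛ ♚ ♝ ♞ ♜│8
7│♟ ♟ ♟ · ♟ ♟ ♟ ♟│7
6│· · · ♟ · · · ·│6
5│· · · · · · · ·│5
4│· ♞ · · · · · ·│4
3│· ♙ · · · · · ·│3
2│♙ · ♙ ♙ ♙ ♙ ♙ ♙│2
1│♖ ♘ ♗ ♕ ♔ ♗ ♘ ♖│1
  ─────────────────
  a b c d e f g h


4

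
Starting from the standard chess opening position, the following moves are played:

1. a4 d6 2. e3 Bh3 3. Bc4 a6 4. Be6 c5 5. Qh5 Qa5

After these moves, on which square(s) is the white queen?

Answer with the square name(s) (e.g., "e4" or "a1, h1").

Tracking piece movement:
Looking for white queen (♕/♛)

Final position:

  a b c d e f g h
  ─────────────────
8│♜ ♞ · · ♚ ♝ ♞ ♜│8
7│· ♟ · · ♟ ♟ ♟ ♟│7
6│♟ · · ♟ ♗ · · ·│6
5│♛ · ♟ · · · · ♕│5
4│♙ · · · · · · ·│4
3│· · · · ♙ · · ♝│3
2│· ♙ ♙ ♙ · ♙ ♙ ♙│2
1│♖ ♘ ♗ · ♔ · ♘ ♖│1
  ─────────────────
  a b c d e f g h


h5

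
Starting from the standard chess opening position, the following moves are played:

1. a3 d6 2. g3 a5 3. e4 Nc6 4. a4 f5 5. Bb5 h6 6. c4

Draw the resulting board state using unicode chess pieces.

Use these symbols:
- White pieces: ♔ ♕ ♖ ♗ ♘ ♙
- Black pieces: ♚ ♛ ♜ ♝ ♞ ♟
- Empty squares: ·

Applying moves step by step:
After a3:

♜ ♞ ♝ ♛ ♚ ♝ ♞ ♜
♟ ♟ ♟ ♟ ♟ ♟ ♟ ♟
· · · · · · · ·
· · · · · · · ·
· · · · · · · ·
♙ · · · · · · ·
· ♙ ♙ ♙ ♙ ♙ ♙ ♙
♖ ♘ ♗ ♕ ♔ ♗ ♘ ♖


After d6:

♜ ♞ ♝ ♛ ♚ ♝ ♞ ♜
♟ ♟ ♟ · ♟ ♟ ♟ ♟
· · · ♟ · · · ·
· · · · · · · ·
· · · · · · · ·
♙ · · · · · · ·
· ♙ ♙ ♙ ♙ ♙ ♙ ♙
♖ ♘ ♗ ♕ ♔ ♗ ♘ ♖


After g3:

♜ ♞ ♝ ♛ ♚ ♝ ♞ ♜
♟ ♟ ♟ · ♟ ♟ ♟ ♟
· · · ♟ · · · ·
· · · · · · · ·
· · · · · · · ·
♙ · · · · · ♙ ·
· ♙ ♙ ♙ ♙ ♙ · ♙
♖ ♘ ♗ ♕ ♔ ♗ ♘ ♖


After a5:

♜ ♞ ♝ ♛ ♚ ♝ ♞ ♜
· ♟ ♟ · ♟ ♟ ♟ ♟
· · · ♟ · · · ·
♟ · · · · · · ·
· · · · · · · ·
♙ · · · · · ♙ ·
· ♙ ♙ ♙ ♙ ♙ · ♙
♖ ♘ ♗ ♕ ♔ ♗ ♘ ♖


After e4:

♜ ♞ ♝ ♛ ♚ ♝ ♞ ♜
· ♟ ♟ · ♟ ♟ ♟ ♟
· · · ♟ · · · ·
♟ · · · · · · ·
· · · · ♙ · · ·
♙ · · · · · ♙ ·
· ♙ ♙ ♙ · ♙ · ♙
♖ ♘ ♗ ♕ ♔ ♗ ♘ ♖


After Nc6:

♜ · ♝ ♛ ♚ ♝ ♞ ♜
· ♟ ♟ · ♟ ♟ ♟ ♟
· · ♞ ♟ · · · ·
♟ · · · · · · ·
· · · · ♙ · · ·
♙ · · · · · ♙ ·
· ♙ ♙ ♙ · ♙ · ♙
♖ ♘ ♗ ♕ ♔ ♗ ♘ ♖


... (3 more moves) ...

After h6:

♜ · ♝ ♛ ♚ ♝ ♞ ♜
· ♟ ♟ · ♟ · ♟ ·
· · ♞ ♟ · · · ♟
♟ ♗ · · · ♟ · ·
♙ · · · ♙ · · ·
· · · · · · ♙ ·
· ♙ ♙ ♙ · ♙ · ♙
♖ ♘ ♗ ♕ ♔ · ♘ ♖


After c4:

♜ · ♝ ♛ ♚ ♝ ♞ ♜
· ♟ ♟ · ♟ · ♟ ·
· · ♞ ♟ · · · ♟
♟ ♗ · · · ♟ · ·
♙ · ♙ · ♙ · · ·
· · · · · · ♙ ·
· ♙ · ♙ · ♙ · ♙
♖ ♘ ♗ ♕ ♔ · ♘ ♖



  a b c d e f g h
  ─────────────────
8│♜ · ♝ ♛ ♚ ♝ ♞ ♜│8
7│· ♟ ♟ · ♟ · ♟ ·│7
6│· · ♞ ♟ · · · ♟│6
5│♟ ♗ · · · ♟ · ·│5
4│♙ · ♙ · ♙ · · ·│4
3│· · · · · · ♙ ·│3
2│· ♙ · ♙ · ♙ · ♙│2
1│♖ ♘ ♗ ♕ ♔ · ♘ ♖│1
  ─────────────────
  a b c d e f g h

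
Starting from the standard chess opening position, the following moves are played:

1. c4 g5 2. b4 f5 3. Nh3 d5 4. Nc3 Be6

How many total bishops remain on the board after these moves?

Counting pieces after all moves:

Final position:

  a b c d e f g h
  ─────────────────
8│♜ ♞ · ♛ ♚ ♝ ♞ ♜│8
7│♟ ♟ ♟ · ♟ · · ♟│7
6│· · · · ♝ · · ·│6
5│· · · ♟ · ♟ ♟ ·│5
4│· ♙ ♙ · · · · ·│4
3│· · ♘ · · · · ♘│3
2│♙ · · ♙ ♙ ♙ ♙ ♙│2
1│♖ · ♗ ♕ ♔ ♗ · ♖│1
  ─────────────────
  a b c d e f g h


4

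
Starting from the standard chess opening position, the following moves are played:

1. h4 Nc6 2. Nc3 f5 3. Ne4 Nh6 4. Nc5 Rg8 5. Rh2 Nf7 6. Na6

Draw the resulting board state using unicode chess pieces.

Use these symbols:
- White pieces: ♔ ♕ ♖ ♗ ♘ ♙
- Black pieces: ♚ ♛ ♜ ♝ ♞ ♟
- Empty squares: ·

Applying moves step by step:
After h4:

♜ ♞ ♝ ♛ ♚ ♝ ♞ ♜
♟ ♟ ♟ ♟ ♟ ♟ ♟ ♟
· · · · · · · ·
· · · · · · · ·
· · · · · · · ♙
· · · · · · · ·
♙ ♙ ♙ ♙ ♙ ♙ ♙ ·
♖ ♘ ♗ ♕ ♔ ♗ ♘ ♖


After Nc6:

♜ · ♝ ♛ ♚ ♝ ♞ ♜
♟ ♟ ♟ ♟ ♟ ♟ ♟ ♟
· · ♞ · · · · ·
· · · · · · · ·
· · · · · · · ♙
· · · · · · · ·
♙ ♙ ♙ ♙ ♙ ♙ ♙ ·
♖ ♘ ♗ ♕ ♔ ♗ ♘ ♖


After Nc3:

♜ · ♝ ♛ ♚ ♝ ♞ ♜
♟ ♟ ♟ ♟ ♟ ♟ ♟ ♟
· · ♞ · · · · ·
· · · · · · · ·
· · · · · · · ♙
· · ♘ · · · · ·
♙ ♙ ♙ ♙ ♙ ♙ ♙ ·
♖ · ♗ ♕ ♔ ♗ ♘ ♖


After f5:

♜ · ♝ ♛ ♚ ♝ ♞ ♜
♟ ♟ ♟ ♟ ♟ · ♟ ♟
· · ♞ · · · · ·
· · · · · ♟ · ·
· · · · · · · ♙
· · ♘ · · · · ·
♙ ♙ ♙ ♙ ♙ ♙ ♙ ·
♖ · ♗ ♕ ♔ ♗ ♘ ♖


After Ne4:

♜ · ♝ ♛ ♚ ♝ ♞ ♜
♟ ♟ ♟ ♟ ♟ · ♟ ♟
· · ♞ · · · · ·
· · · · · ♟ · ·
· · · · ♘ · · ♙
· · · · · · · ·
♙ ♙ ♙ ♙ ♙ ♙ ♙ ·
♖ · ♗ ♕ ♔ ♗ ♘ ♖


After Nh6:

♜ · ♝ ♛ ♚ ♝ · ♜
♟ ♟ ♟ ♟ ♟ · ♟ ♟
· · ♞ · · · · ♞
· · · · · ♟ · ·
· · · · ♘ · · ♙
· · · · · · · ·
♙ ♙ ♙ ♙ ♙ ♙ ♙ ·
♖ · ♗ ♕ ♔ ♗ ♘ ♖


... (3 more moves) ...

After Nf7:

♜ · ♝ ♛ ♚ ♝ ♜ ·
♟ ♟ ♟ ♟ ♟ ♞ ♟ ♟
· · ♞ · · · · ·
· · ♘ · · ♟ · ·
· · · · · · · ♙
· · · · · · · ·
♙ ♙ ♙ ♙ ♙ ♙ ♙ ♖
♖ · ♗ ♕ ♔ ♗ ♘ ·


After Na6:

♜ · ♝ ♛ ♚ ♝ ♜ ·
♟ ♟ ♟ ♟ ♟ ♞ ♟ ♟
♘ · ♞ · · · · ·
· · · · · ♟ · ·
· · · · · · · ♙
· · · · · · · ·
♙ ♙ ♙ ♙ ♙ ♙ ♙ ♖
♖ · ♗ ♕ ♔ ♗ ♘ ·



  a b c d e f g h
  ─────────────────
8│♜ · ♝ ♛ ♚ ♝ ♜ ·│8
7│♟ ♟ ♟ ♟ ♟ ♞ ♟ ♟│7
6│♘ · ♞ · · · · ·│6
5│· · · · · ♟ · ·│5
4│· · · · · · · ♙│4
3│· · · · · · · ·│3
2│♙ ♙ ♙ ♙ ♙ ♙ ♙ ♖│2
1│♖ · ♗ ♕ ♔ ♗ ♘ ·│1
  ─────────────────
  a b c d e f g h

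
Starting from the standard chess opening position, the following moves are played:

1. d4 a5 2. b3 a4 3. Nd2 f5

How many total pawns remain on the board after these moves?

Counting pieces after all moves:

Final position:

  a b c d e f g h
  ─────────────────
8│♜ ♞ ♝ ♛ ♚ ♝ ♞ ♜│8
7│· ♟ ♟ ♟ ♟ · ♟ ♟│7
6│· · · · · · · ·│6
5│· · · · · ♟ · ·│5
4│♟ · · ♙ · · · ·│4
3│· ♙ · · · · · ·│3
2│♙ · ♙ ♘ ♙ ♙ ♙ ♙│2
1│♖ · ♗ ♕ ♔ ♗ ♘ ♖│1
  ─────────────────
  a b c d e f g h


16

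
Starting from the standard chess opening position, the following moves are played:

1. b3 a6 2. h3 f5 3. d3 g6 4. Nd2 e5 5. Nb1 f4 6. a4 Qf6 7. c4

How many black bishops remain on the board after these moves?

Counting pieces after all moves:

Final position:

  a b c d e f g h
  ─────────────────
8│♜ ♞ ♝ · ♚ ♝ ♞ ♜│8
7│· ♟ ♟ ♟ · · · ♟│7
6│♟ · · · · ♛ ♟ ·│6
5│· · · · ♟ · · ·│5
4│♙ · ♙ · · ♟ · ·│4
3│· ♙ · ♙ · · · ♙│3
2│· · · · ♙ ♙ ♙ ·│2
1│♖ ♘ ♗ ♕ ♔ ♗ ♘ ♖│1
  ─────────────────
  a b c d e f g h


2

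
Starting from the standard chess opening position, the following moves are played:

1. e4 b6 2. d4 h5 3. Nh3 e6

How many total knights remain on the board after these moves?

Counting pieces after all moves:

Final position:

  a b c d e f g h
  ─────────────────
8│♜ ♞ ♝ ♛ ♚ ♝ ♞ ♜│8
7│♟ · ♟ ♟ · ♟ ♟ ·│7
6│· ♟ · · ♟ · · ·│6
5│· · · · · · · ♟│5
4│· · · ♙ ♙ · · ·│4
3│· · · · · · · ♘│3
2│♙ ♙ ♙ · · ♙ ♙ ♙│2
1│♖ ♘ ♗ ♕ ♔ ♗ · ♖│1
  ─────────────────
  a b c d e f g h


4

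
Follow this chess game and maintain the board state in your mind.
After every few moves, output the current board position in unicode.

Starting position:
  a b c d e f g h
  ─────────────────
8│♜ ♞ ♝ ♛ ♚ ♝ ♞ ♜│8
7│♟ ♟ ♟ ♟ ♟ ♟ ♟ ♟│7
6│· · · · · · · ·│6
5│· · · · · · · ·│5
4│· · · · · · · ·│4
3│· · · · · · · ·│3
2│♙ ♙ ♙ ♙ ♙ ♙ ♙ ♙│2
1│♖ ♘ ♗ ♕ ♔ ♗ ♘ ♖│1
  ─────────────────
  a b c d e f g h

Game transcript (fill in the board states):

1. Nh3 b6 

  a b c d e f g h
  ─────────────────
8│♜ ♞ ♝ ♛ ♚ ♝ ♞ ♜│8
7│♟ · ♟ ♟ ♟ ♟ ♟ ♟│7
6│· ♟ · · · · · ·│6
5│· · · · · · · ·│5
4│· · · · · · · ·│4
3│· · · · · · · ♘│3
2│♙ ♙ ♙ ♙ ♙ ♙ ♙ ♙│2
1│♖ ♘ ♗ ♕ ♔ ♗ · ♖│1
  ─────────────────
  a b c d e f g h

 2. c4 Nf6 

  a b c d e f g h
  ─────────────────
8│♜ ♞ ♝ ♛ ♚ ♝ · ♜│8
7│♟ · ♟ ♟ ♟ ♟ ♟ ♟│7
6│· ♟ · · · ♞ · ·│6
5│· · · · · · · ·│5
4│· · ♙ · · · · ·│4
3│· · · · · · · ♘│3
2│♙ ♙ · ♙ ♙ ♙ ♙ ♙│2
1│♖ ♘ ♗ ♕ ♔ ♗ · ♖│1
  ─────────────────
  a b c d e f g h

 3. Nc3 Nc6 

  a b c d e f g h
  ─────────────────
8│♜ · ♝ ♛ ♚ ♝ · ♜│8
7│♟ · ♟ ♟ ♟ ♟ ♟ ♟│7
6│· ♟ ♞ · · ♞ · ·│6
5│· · · · · · · ·│5
4│· · ♙ · · · · ·│4
3│· · ♘ · · · · ♘│3
2│♙ ♙ · ♙ ♙ ♙ ♙ ♙│2
1│♖ · ♗ ♕ ♔ ♗ · ♖│1
  ─────────────────
  a b c d e f g h



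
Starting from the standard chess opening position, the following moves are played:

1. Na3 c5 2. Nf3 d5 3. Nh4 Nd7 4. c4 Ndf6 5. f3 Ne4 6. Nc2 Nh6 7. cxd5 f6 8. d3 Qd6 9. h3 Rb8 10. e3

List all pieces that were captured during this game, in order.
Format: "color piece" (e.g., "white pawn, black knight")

Tracking captures:
  cxd5: captured black pawn

black pawn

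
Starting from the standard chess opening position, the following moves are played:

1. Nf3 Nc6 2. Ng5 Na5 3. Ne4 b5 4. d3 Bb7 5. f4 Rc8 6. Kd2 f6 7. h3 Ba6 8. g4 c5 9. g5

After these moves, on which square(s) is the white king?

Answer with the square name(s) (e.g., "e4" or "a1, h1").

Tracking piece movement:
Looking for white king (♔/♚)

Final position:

  a b c d e f g h
  ─────────────────
8│· · ♜ ♛ ♚ ♝ ♞ ♜│8
7│♟ · · ♟ ♟ · ♟ ♟│7
6│♝ · · · · ♟ · ·│6
5│♞ ♟ ♟ · · · ♙ ·│5
4│· · · · ♘ ♙ · ·│4
3│· · · ♙ · · · ♙│3
2│♙ ♙ ♙ ♔ ♙ · · ·│2
1│♖ ♘ ♗ ♕ · ♗ · ♖│1
  ─────────────────
  a b c d e f g h


d2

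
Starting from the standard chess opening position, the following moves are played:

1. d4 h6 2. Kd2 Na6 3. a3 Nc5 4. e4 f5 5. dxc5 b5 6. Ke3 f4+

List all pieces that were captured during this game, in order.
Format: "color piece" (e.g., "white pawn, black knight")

Tracking captures:
  dxc5: captured black knight

black knight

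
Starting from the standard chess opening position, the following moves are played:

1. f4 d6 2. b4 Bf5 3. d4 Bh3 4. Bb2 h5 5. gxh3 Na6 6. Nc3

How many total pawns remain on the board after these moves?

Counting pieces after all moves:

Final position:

  a b c d e f g h
  ─────────────────
8│♜ · · ♛ ♚ ♝ ♞ ♜│8
7│♟ ♟ ♟ · ♟ ♟ ♟ ·│7
6│♞ · · ♟ · · · ·│6
5│· · · · · · · ♟│5
4│· ♙ · ♙ · ♙ · ·│4
3│· · ♘ · · · · ♙│3
2│♙ ♗ ♙ · ♙ · · ♙│2
1│♖ · · ♕ ♔ ♗ ♘ ♖│1
  ─────────────────
  a b c d e f g h


16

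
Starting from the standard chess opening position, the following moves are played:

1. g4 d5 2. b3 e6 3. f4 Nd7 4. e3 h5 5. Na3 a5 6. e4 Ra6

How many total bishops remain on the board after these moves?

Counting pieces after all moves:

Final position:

  a b c d e f g h
  ─────────────────
8│· · ♝ ♛ ♚ ♝ ♞ ♜│8
7│· ♟ ♟ ♞ · ♟ ♟ ·│7
6│♜ · · · ♟ · · ·│6
5│♟ · · ♟ · · · ♟│5
4│· · · · ♙ ♙ ♙ ·│4
3│♘ ♙ · · · · · ·│3
2│♙ · ♙ ♙ · · · ♙│2
1│♖ · ♗ ♕ ♔ ♗ ♘ ♖│1
  ─────────────────
  a b c d e f g h


4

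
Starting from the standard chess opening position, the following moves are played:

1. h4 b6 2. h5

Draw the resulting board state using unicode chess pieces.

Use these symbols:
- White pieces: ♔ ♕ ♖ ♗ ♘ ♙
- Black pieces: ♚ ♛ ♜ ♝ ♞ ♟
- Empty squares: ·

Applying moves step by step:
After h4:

♜ ♞ ♝ ♛ ♚ ♝ ♞ ♜
♟ ♟ ♟ ♟ ♟ ♟ ♟ ♟
· · · · · · · ·
· · · · · · · ·
· · · · · · · ♙
· · · · · · · ·
♙ ♙ ♙ ♙ ♙ ♙ ♙ ·
♖ ♘ ♗ ♕ ♔ ♗ ♘ ♖


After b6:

♜ ♞ ♝ ♛ ♚ ♝ ♞ ♜
♟ · ♟ ♟ ♟ ♟ ♟ ♟
· ♟ · · · · · ·
· · · · · · · ·
· · · · · · · ♙
· · · · · · · ·
♙ ♙ ♙ ♙ ♙ ♙ ♙ ·
♖ ♘ ♗ ♕ ♔ ♗ ♘ ♖


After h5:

♜ ♞ ♝ ♛ ♚ ♝ ♞ ♜
♟ · ♟ ♟ ♟ ♟ ♟ ♟
· ♟ · · · · · ·
· · · · · · · ♙
· · · · · · · ·
· · · · · · · ·
♙ ♙ ♙ ♙ ♙ ♙ ♙ ·
♖ ♘ ♗ ♕ ♔ ♗ ♘ ♖



  a b c d e f g h
  ─────────────────
8│♜ ♞ ♝ ♛ ♚ ♝ ♞ ♜│8
7│♟ · ♟ ♟ ♟ ♟ ♟ ♟│7
6│· ♟ · · · · · ·│6
5│· · · · · · · ♙│5
4│· · · · · · · ·│4
3│· · · · · · · ·│3
2│♙ ♙ ♙ ♙ ♙ ♙ ♙ ·│2
1│♖ ♘ ♗ ♕ ♔ ♗ ♘ ♖│1
  ─────────────────
  a b c d e f g h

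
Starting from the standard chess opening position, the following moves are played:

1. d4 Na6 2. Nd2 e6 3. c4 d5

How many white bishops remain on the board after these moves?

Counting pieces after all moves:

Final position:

  a b c d e f g h
  ─────────────────
8│♜ · ♝ ♛ ♚ ♝ ♞ ♜│8
7│♟ ♟ ♟ · · ♟ ♟ ♟│7
6│♞ · · · ♟ · · ·│6
5│· · · ♟ · · · ·│5
4│· · ♙ ♙ · · · ·│4
3│· · · · · · · ·│3
2│♙ ♙ · ♘ ♙ ♙ ♙ ♙│2
1│♖ · ♗ ♕ ♔ ♗ ♘ ♖│1
  ─────────────────
  a b c d e f g h


2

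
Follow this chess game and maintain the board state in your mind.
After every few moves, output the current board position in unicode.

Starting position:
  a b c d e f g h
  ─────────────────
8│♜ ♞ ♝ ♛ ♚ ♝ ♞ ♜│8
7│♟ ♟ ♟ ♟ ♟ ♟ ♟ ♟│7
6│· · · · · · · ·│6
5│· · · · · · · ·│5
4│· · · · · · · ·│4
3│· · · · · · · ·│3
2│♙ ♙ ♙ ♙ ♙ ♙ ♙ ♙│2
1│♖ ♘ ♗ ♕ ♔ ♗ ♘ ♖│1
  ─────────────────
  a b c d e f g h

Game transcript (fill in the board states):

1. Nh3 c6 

  a b c d e f g h
  ─────────────────
8│♜ ♞ ♝ ♛ ♚ ♝ ♞ ♜│8
7│♟ ♟ · ♟ ♟ ♟ ♟ ♟│7
6│· · ♟ · · · · ·│6
5│· · · · · · · ·│5
4│· · · · · · · ·│4
3│· · · · · · · ♘│3
2│♙ ♙ ♙ ♙ ♙ ♙ ♙ ♙│2
1│♖ ♘ ♗ ♕ ♔ ♗ · ♖│1
  ─────────────────
  a b c d e f g h

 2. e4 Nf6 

  a b c d e f g h
  ─────────────────
8│♜ ♞ ♝ ♛ ♚ ♝ · ♜│8
7│♟ ♟ · ♟ ♟ ♟ ♟ ♟│7
6│· · ♟ · · ♞ · ·│6
5│· · · · · · · ·│5
4│· · · · ♙ · · ·│4
3│· · · · · · · ♘│3
2│♙ ♙ ♙ ♙ · ♙ ♙ ♙│2
1│♖ ♘ ♗ ♕ ♔ ♗ · ♖│1
  ─────────────────
  a b c d e f g h

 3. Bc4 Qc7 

  a b c d e f g h
  ─────────────────
8│♜ ♞ ♝ · ♚ ♝ · ♜│8
7│♟ ♟ ♛ ♟ ♟ ♟ ♟ ♟│7
6│· · ♟ · · ♞ · ·│6
5│· · · · · · · ·│5
4│· · ♗ · ♙ · · ·│4
3│· · · · · · · ♘│3
2│♙ ♙ ♙ ♙ · ♙ ♙ ♙│2
1│♖ ♘ ♗ ♕ ♔ · · ♖│1
  ─────────────────
  a b c d e f g h

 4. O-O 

  a b c d e f g h
  ─────────────────
8│♜ ♞ ♝ · ♚ ♝ · ♜│8
7│♟ ♟ ♛ ♟ ♟ ♟ ♟ ♟│7
6│· · ♟ · · ♞ · ·│6
5│· · · · · · · ·│5
4│· · ♗ · ♙ · · ·│4
3│· · · · · · · ♘│3
2│♙ ♙ ♙ ♙ · ♙ ♙ ♙│2
1│♖ ♘ ♗ ♕ · ♖ ♔ ·│1
  ─────────────────
  a b c d e f g h


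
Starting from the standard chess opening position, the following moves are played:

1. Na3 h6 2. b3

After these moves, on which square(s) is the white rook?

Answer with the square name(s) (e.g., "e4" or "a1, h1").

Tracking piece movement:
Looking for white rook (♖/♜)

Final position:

  a b c d e f g h
  ─────────────────
8│♜ ♞ ♝ ♛ ♚ ♝ ♞ ♜│8
7│♟ ♟ ♟ ♟ ♟ ♟ ♟ ·│7
6│· · · · · · · ♟│6
5│· · · · · · · ·│5
4│· · · · · · · ·│4
3│♘ ♙ · · · · · ·│3
2│♙ · ♙ ♙ ♙ ♙ ♙ ♙│2
1│♖ · ♗ ♕ ♔ ♗ ♘ ♖│1
  ─────────────────
  a b c d e f g h


a1, h1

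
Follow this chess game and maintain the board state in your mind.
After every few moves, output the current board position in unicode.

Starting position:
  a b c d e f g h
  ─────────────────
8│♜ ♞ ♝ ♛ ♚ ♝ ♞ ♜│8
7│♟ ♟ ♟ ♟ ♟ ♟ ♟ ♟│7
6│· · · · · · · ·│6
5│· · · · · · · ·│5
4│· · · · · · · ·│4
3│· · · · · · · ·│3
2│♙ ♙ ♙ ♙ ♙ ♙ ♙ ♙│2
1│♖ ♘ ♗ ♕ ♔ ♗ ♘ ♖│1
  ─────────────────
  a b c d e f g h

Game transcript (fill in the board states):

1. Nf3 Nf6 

  a b c d e f g h
  ─────────────────
8│♜ ♞ ♝ ♛ ♚ ♝ · ♜│8
7│♟ ♟ ♟ ♟ ♟ ♟ ♟ ♟│7
6│· · · · · ♞ · ·│6
5│· · · · · · · ·│5
4│· · · · · · · ·│4
3│· · · · · ♘ · ·│3
2│♙ ♙ ♙ ♙ ♙ ♙ ♙ ♙│2
1│♖ ♘ ♗ ♕ ♔ ♗ · ♖│1
  ─────────────────
  a b c d e f g h

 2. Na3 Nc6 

  a b c d e f g h
  ─────────────────
8│♜ · ♝ ♛ ♚ ♝ · ♜│8
7│♟ ♟ ♟ ♟ ♟ ♟ ♟ ♟│7
6│· · ♞ · · ♞ · ·│6
5│· · · · · · · ·│5
4│· · · · · · · ·│4
3│♘ · · · · ♘ · ·│3
2│♙ ♙ ♙ ♙ ♙ ♙ ♙ ♙│2
1│♖ · ♗ ♕ ♔ ♗ · ♖│1
  ─────────────────
  a b c d e f g h

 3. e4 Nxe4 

  a b c d e f g h
  ─────────────────
8│♜ · ♝ ♛ ♚ ♝ · ♜│8
7│♟ ♟ ♟ ♟ ♟ ♟ ♟ ♟│7
6│· · ♞ · · · · ·│6
5│· · · · · · · ·│5
4│· · · · ♞ · · ·│4
3│♘ · · · · ♘ · ·│3
2│♙ ♙ ♙ ♙ · ♙ ♙ ♙│2
1│♖ · ♗ ♕ ♔ ♗ · ♖│1
  ─────────────────
  a b c d e f g h

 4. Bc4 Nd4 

  a b c d e f g h
  ─────────────────
8│♜ · ♝ ♛ ♚ ♝ · ♜│8
7│♟ ♟ ♟ ♟ ♟ ♟ ♟ ♟│7
6│· · · · · · · ·│6
5│· · · · · · · ·│5
4│· · ♗ ♞ ♞ · · ·│4
3│♘ · · · · ♘ · ·│3
2│♙ ♙ ♙ ♙ · ♙ ♙ ♙│2
1│♖ · ♗ ♕ ♔ · · ♖│1
  ─────────────────
  a b c d e f g h

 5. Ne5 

  a b c d e f g h
  ─────────────────
8│♜ · ♝ ♛ ♚ ♝ · ♜│8
7│♟ ♟ ♟ ♟ ♟ ♟ ♟ ♟│7
6│· · · · · · · ·│6
5│· · · · ♘ · · ·│5
4│· · ♗ ♞ ♞ · · ·│4
3│♘ · · · · · · ·│3
2│♙ ♙ ♙ ♙ · ♙ ♙ ♙│2
1│♖ · ♗ ♕ ♔ · · ♖│1
  ─────────────────
  a b c d e f g h


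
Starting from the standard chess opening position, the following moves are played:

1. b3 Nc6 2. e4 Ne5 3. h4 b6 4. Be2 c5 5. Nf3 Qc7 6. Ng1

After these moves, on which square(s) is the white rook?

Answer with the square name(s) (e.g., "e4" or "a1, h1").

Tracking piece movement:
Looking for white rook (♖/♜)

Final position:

  a b c d e f g h
  ─────────────────
8│♜ · ♝ · ♚ ♝ ♞ ♜│8
7│♟ · ♛ ♟ ♟ ♟ ♟ ♟│7
6│· ♟ · · · · · ·│6
5│· · ♟ · ♞ · · ·│5
4│· · · · ♙ · · ♙│4
3│· ♙ · · · · · ·│3
2│♙ · ♙ ♙ ♗ ♙ ♙ ·│2
1│♖ ♘ ♗ ♕ ♔ · ♘ ♖│1
  ─────────────────
  a b c d e f g h


a1, h1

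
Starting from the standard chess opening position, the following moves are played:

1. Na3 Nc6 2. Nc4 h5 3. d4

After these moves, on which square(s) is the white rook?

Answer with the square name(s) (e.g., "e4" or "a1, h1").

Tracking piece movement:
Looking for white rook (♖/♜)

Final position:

  a b c d e f g h
  ─────────────────
8│♜ · ♝ ♛ ♚ ♝ ♞ ♜│8
7│♟ ♟ ♟ ♟ ♟ ♟ ♟ ·│7
6│· · ♞ · · · · ·│6
5│· · · · · · · ♟│5
4│· · ♘ ♙ · · · ·│4
3│· · · · · · · ·│3
2│♙ ♙ ♙ · ♙ ♙ ♙ ♙│2
1│♖ · ♗ ♕ ♔ ♗ ♘ ♖│1
  ─────────────────
  a b c d e f g h


a1, h1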